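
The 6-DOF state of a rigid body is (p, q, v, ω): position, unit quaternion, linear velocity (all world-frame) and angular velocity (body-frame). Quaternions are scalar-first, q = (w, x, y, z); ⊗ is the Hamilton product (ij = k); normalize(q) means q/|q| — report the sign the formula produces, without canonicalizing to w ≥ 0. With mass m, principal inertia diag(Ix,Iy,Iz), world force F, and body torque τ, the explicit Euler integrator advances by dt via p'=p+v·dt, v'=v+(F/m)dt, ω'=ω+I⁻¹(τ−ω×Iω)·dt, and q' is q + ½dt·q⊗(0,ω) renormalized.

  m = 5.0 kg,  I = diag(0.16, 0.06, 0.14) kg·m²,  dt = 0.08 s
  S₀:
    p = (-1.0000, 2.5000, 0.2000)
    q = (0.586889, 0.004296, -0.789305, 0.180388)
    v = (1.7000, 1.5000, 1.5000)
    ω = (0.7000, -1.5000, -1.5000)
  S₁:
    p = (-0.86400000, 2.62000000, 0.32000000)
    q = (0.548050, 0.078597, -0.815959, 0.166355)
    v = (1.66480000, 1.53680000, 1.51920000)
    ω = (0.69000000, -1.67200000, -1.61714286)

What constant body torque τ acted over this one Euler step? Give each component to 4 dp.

τ = (0.1600, -0.1500, -0.1000)

Δω = ω₁−ω₀ = (-0.01000000, -0.17200000, -0.11714286)
gyro term ω₀×Iω₀ = (0.1800, -0.0210, 0.1050)
applied torque τ = (0.1600, -0.1500, -0.1000)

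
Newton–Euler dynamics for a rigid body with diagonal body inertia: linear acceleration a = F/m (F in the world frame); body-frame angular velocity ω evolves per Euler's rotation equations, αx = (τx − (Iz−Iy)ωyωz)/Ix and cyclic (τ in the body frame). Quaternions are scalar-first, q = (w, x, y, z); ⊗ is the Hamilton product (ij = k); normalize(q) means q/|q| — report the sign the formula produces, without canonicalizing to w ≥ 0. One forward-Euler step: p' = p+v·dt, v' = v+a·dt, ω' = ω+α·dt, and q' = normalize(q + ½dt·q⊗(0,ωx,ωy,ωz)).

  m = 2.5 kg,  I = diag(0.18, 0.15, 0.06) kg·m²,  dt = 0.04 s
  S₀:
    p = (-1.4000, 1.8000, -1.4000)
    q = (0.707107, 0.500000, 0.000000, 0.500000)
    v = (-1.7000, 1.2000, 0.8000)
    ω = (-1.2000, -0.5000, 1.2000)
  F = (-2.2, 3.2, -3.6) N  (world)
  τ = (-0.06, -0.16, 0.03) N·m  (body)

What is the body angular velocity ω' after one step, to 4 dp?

ω×(Iω) gyroscopic = (0.0540, -0.1728, -0.0180)
α = I⁻¹(τ − ω×Iω) = (-0.6333, 0.0853, 0.8000)
ω' = ω + α·dt = (-1.2253, -0.4966, 1.2320)

ω' = (-1.2253, -0.4966, 1.2320)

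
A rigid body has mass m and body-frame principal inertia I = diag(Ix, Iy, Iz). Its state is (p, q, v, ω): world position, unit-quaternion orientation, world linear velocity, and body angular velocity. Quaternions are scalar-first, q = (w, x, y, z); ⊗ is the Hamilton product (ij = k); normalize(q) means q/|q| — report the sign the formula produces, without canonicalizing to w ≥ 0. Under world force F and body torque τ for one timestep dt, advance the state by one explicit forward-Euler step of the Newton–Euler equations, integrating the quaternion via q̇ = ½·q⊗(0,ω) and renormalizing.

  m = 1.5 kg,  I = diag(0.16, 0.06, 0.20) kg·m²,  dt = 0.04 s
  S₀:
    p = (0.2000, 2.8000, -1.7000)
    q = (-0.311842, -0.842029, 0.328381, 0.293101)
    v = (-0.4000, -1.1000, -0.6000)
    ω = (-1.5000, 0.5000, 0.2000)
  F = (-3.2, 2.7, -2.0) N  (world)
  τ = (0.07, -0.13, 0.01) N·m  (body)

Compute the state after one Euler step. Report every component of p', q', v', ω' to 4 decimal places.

p' = (0.1840, 2.7560, -1.7240)
q' = (-0.3414, -0.8339, 0.3197, 0.2931)
v' = (-0.4853, -1.0280, -0.6533)
ω' = (-1.4860, 0.4053, 0.1870)

precession coupling ω×(Iω) = (0.0140, 0.0120, 0.0750)
α = I⁻¹(τ − ω×Iω) = (0.3500, -2.3667, -0.3250)
ω + α·dt = (-1.4860, 0.4053, 0.1870)
Hamilton product q⊗(0,ω) = (-1.4858542, 0.3868887, -0.4271667, 0.0091886)
q + ½dt·q⊗(0,ω), renormalized = (-0.3414, -0.8339, 0.3197, 0.2931)
linear accel F/m = (-2.1333, 1.8000, -1.3333)
p' = p + v·dt = (0.1840, 2.7560, -1.7240)
new velocity v' = (-0.4853, -1.0280, -0.6533)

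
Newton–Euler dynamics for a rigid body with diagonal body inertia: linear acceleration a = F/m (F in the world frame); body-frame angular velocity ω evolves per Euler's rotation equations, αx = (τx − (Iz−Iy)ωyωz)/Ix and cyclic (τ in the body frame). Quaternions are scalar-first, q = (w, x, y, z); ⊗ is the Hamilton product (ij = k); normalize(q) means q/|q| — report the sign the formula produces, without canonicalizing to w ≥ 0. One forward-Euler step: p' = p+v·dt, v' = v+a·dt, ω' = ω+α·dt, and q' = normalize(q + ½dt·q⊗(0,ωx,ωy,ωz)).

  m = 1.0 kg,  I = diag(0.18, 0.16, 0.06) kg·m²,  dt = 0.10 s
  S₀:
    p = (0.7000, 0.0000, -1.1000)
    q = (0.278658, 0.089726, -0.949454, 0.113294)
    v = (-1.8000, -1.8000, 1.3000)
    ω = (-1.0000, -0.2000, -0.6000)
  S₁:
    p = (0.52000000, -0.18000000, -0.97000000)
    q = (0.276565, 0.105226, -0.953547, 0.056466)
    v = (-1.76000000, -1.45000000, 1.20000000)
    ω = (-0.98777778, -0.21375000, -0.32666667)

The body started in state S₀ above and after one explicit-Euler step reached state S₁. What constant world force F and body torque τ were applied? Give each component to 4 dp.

F = (0.4000, 3.5000, -1.0000)
τ = (0.0100, 0.0500, 0.1600)

velocity change Δv = (0.04000000, 0.35000000, -0.10000000)
applied force F = (0.4000, 3.5000, -1.0000)
rate change Δω = (0.01222222, -0.01375000, 0.27333333)
τ = I·(Δω/dt) + ω₀×(Iω₀) = (0.0100, 0.0500, 0.1600)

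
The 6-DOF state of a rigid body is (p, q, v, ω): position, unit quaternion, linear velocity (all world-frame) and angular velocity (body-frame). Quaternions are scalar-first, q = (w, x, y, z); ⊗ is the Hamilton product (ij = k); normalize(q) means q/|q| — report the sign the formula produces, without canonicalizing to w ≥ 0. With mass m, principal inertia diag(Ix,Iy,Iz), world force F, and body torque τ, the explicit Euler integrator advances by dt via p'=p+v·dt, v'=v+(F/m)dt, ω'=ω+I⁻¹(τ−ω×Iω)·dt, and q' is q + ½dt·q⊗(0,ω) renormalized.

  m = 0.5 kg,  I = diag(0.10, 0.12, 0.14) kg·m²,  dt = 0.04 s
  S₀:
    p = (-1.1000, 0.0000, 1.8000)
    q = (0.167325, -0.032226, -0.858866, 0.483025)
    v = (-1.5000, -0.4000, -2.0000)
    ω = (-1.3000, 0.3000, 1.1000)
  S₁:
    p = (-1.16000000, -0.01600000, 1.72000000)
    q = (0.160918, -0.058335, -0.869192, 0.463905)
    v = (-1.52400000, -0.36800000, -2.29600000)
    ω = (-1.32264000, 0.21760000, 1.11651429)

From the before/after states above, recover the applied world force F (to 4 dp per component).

F = (-0.3000, 0.4000, -3.7000)

Δv = v₁−v₀ = (-0.02400000, 0.03200000, -0.29600000)
F = m·Δv/dt = (-0.3000, 0.4000, -3.7000)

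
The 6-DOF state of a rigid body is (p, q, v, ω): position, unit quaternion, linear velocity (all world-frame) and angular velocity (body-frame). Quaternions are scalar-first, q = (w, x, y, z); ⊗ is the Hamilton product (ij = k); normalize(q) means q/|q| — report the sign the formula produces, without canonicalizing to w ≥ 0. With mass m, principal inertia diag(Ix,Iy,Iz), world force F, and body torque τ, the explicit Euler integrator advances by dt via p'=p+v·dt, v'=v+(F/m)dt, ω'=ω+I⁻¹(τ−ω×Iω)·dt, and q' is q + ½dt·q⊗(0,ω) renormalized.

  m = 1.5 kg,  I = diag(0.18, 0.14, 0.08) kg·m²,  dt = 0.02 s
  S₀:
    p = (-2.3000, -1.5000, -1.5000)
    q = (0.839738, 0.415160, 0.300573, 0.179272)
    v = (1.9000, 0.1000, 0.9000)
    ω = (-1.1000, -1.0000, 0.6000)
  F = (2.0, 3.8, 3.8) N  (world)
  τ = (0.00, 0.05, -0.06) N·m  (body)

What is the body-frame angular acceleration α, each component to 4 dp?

α = (-0.2000, 0.8286, -0.2000)

ω×(Iω) gyroscopic = (0.0360, -0.0660, -0.0440)
(τ − ω×Iω)/I = (-0.2000, 0.8286, -0.2000)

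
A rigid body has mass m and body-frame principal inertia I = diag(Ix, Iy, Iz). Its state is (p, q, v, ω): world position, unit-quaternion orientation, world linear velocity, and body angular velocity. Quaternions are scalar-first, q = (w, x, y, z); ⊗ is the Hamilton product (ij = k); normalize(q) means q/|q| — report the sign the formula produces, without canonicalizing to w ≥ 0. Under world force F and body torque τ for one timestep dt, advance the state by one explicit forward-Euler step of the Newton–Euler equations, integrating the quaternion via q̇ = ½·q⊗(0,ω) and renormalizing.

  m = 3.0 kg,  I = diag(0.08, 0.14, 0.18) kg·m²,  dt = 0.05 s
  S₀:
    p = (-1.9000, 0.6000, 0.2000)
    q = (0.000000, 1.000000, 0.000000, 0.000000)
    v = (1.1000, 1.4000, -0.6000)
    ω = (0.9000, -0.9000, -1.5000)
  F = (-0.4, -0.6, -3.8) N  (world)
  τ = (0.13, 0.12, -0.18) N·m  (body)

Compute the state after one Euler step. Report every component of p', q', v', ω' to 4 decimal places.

gyro term ω×Iω = (0.0540, 0.1350, -0.0486)
(τ − ω×Iω)/I = (0.9500, -0.1071, -0.7300)
ω' = ω + α·dt = (0.9475, -0.9054, -1.5365)
2q̇ = q⊗(0,ω) = (-0.9000000, 0.0000000, 1.5000000, -0.9000000)
updated quaternion q' = (-0.0225, 0.9988, 0.0375, -0.0225)
p + v·dt = (-1.8450, 0.6700, 0.1700)
v + (F/m)dt = (1.0933, 1.3900, -0.6633)

p' = (-1.8450, 0.6700, 0.1700)
q' = (-0.0225, 0.9988, 0.0375, -0.0225)
v' = (1.0933, 1.3900, -0.6633)
ω' = (0.9475, -0.9054, -1.5365)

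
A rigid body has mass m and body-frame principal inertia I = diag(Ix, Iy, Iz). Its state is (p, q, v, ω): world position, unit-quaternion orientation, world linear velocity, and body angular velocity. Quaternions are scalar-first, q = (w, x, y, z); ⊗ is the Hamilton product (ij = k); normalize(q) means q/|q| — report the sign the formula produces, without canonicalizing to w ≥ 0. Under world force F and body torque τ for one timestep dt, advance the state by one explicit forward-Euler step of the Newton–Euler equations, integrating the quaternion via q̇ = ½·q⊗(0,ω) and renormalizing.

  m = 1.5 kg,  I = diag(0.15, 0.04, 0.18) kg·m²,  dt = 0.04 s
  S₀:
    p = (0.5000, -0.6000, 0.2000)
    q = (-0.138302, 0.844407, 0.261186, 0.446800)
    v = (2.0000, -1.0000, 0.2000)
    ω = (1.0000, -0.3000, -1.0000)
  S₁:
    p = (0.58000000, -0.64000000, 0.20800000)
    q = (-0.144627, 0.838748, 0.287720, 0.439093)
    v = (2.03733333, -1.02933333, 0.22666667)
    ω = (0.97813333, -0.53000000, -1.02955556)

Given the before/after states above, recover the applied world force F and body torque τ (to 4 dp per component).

v₁ − v₀ = (0.03733333, -0.02933333, 0.02666667)
m·(v₁−v₀)/dt = (1.4000, -1.1000, 1.0000)
Δω = ω₁−ω₀ = (-0.02186667, -0.23000000, -0.02955556)
applied torque τ = (-0.0400, -0.2000, -0.1000)

F = (1.4000, -1.1000, 1.0000)
τ = (-0.0400, -0.2000, -0.1000)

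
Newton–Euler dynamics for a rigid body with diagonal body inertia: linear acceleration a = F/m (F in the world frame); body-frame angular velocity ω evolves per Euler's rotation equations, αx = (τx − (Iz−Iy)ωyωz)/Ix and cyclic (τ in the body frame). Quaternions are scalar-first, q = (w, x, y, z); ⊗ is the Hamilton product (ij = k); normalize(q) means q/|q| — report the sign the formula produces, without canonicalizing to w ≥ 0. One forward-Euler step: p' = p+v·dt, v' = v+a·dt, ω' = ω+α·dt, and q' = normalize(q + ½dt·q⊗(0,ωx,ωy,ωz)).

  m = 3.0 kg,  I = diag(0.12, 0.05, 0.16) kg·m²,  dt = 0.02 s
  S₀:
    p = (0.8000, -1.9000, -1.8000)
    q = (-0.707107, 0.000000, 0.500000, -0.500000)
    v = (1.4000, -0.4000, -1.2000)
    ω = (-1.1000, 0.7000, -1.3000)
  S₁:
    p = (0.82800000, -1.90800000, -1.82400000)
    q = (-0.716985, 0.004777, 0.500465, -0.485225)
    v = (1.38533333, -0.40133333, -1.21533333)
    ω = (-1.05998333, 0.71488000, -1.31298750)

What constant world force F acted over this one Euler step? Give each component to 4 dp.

F = (-2.2000, -0.2000, -2.3000)

velocity change Δv = (-0.01466667, -0.00133333, -0.01533333)
F = m·Δv/dt = (-2.2000, -0.2000, -2.3000)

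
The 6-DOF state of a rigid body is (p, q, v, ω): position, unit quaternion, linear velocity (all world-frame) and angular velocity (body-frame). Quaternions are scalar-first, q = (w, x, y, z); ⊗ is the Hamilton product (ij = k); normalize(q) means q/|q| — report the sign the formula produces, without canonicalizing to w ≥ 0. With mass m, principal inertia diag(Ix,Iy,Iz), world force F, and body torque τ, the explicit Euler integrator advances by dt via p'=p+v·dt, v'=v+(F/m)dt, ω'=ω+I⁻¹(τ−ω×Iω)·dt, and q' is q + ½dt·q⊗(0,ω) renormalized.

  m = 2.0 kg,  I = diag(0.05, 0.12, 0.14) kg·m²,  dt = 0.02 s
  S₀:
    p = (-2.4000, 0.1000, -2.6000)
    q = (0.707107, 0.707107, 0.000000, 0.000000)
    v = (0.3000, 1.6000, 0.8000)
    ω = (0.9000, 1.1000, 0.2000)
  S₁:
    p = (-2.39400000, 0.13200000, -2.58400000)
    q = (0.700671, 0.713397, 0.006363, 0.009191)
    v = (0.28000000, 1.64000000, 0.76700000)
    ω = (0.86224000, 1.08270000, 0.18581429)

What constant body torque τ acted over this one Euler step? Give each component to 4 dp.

τ = (-0.0900, -0.1200, -0.0300)

ω₁ − ω₀ = (-0.03776000, -0.01730000, -0.01418571)
I·α + gyro = (-0.0900, -0.1200, -0.0300)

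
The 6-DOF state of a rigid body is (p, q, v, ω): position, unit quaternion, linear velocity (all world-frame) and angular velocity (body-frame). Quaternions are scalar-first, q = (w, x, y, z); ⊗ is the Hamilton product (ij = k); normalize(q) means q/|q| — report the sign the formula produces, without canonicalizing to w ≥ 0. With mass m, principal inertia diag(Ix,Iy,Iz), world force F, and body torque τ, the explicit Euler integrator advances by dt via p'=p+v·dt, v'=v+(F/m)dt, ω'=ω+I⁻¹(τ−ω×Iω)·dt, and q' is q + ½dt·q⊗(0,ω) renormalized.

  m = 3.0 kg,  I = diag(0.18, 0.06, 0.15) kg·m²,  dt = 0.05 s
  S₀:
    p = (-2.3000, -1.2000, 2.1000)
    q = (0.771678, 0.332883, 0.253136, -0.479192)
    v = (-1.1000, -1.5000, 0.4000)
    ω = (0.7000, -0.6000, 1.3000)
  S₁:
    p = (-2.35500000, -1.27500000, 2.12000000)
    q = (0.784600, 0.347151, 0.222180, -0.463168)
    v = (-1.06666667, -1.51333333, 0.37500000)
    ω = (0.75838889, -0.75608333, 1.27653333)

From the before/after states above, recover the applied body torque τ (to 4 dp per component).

τ = (0.1400, -0.1600, -0.0200)

Δω = ω₁−ω₀ = (0.05838889, -0.15608333, -0.02346667)
I·α + gyro = (0.1400, -0.1600, -0.0200)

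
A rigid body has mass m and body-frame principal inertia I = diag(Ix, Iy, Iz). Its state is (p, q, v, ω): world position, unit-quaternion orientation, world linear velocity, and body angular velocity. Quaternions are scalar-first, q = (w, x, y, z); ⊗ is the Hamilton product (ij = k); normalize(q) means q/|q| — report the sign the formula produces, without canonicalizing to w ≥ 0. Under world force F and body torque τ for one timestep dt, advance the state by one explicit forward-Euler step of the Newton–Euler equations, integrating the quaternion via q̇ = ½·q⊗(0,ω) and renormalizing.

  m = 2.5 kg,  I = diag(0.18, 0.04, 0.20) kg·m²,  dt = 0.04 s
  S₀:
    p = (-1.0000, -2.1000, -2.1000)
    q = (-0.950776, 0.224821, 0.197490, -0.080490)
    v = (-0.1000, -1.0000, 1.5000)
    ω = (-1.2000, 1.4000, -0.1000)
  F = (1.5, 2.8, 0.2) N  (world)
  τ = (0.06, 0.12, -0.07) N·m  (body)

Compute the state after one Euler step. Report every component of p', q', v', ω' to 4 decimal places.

p' = (-1.0040, -2.1400, -2.0400)
q' = (-0.9504, 0.2493, 0.1731, -0.0675)
v' = (-0.0760, -0.9552, 1.5032)
ω' = (-1.1817, 1.5224, -0.1610)

linear accel F/m = (0.6000, 1.1200, 0.0800)
p + v·dt = (-1.0040, -2.1400, -2.0400)
v + (F/m)dt = (-0.0760, -0.9552, 1.5032)
gyro term ω×Iω = (-0.0224, -0.0024, 0.2352)
angular accel α = (0.4578, 3.0600, -1.5260)
ω + α·dt = (-1.1817, 1.5224, -0.1610)
2q̇ = q⊗(0,ω) = (-0.0147498, 1.2338682, -1.2120163, 0.6468150)
q + ½dt·q⊗(0,ω), renormalized = (-0.9504, 0.2493, 0.1731, -0.0675)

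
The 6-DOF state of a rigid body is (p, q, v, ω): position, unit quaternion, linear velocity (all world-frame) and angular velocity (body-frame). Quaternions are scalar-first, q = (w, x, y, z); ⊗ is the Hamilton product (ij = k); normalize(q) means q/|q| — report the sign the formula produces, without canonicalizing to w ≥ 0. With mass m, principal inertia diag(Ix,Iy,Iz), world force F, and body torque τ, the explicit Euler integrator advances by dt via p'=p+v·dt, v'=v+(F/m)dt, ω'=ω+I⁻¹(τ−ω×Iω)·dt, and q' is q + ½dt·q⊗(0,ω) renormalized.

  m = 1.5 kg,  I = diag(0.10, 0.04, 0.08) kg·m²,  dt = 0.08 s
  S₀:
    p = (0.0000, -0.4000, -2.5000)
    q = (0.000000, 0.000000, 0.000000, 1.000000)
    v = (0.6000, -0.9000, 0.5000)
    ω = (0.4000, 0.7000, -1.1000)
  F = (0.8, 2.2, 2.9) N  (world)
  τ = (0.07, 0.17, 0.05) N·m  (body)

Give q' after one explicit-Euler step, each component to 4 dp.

q' = (0.0439, -0.0280, 0.0160, 0.9985)

q⊗(0,ω) = (1.1000000, -0.7000000, 0.4000000, 0.0000000)
q + ½dt·q⊗(0,ω), renormalized = (0.0439, -0.0280, 0.0160, 0.9985)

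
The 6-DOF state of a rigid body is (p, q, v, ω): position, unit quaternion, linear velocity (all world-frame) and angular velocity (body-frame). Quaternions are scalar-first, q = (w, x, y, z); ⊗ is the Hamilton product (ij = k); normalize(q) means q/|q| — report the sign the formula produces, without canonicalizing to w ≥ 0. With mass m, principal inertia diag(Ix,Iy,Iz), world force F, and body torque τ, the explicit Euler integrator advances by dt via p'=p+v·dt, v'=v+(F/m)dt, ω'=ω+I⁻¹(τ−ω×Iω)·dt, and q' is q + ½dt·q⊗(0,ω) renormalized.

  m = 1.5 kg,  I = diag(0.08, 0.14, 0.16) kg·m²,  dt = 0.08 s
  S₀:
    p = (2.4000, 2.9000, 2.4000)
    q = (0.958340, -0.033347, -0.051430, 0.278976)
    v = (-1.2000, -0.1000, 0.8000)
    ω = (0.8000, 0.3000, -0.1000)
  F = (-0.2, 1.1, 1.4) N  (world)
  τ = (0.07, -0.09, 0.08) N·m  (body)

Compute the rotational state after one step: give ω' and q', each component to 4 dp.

ω' = (0.8706, 0.2449, -0.0672)
q' = (0.9606, -0.0058, -0.0311, 0.2762)

ω×(Iω) gyroscopic = (-0.0006, 0.0064, 0.0144)
α = I⁻¹(τ − ω×Iω) = (0.8825, -0.6886, 0.4100)
new body rate ω' = (0.8706, 0.2449, -0.0672)
2q̇ = q⊗(0,ω) = (0.0700042, 0.6881222, 0.5073481, -0.0646941)
q' = normalize(q + ½dt·q⊗(0,ω)) = (0.9606, -0.0058, -0.0311, 0.2762)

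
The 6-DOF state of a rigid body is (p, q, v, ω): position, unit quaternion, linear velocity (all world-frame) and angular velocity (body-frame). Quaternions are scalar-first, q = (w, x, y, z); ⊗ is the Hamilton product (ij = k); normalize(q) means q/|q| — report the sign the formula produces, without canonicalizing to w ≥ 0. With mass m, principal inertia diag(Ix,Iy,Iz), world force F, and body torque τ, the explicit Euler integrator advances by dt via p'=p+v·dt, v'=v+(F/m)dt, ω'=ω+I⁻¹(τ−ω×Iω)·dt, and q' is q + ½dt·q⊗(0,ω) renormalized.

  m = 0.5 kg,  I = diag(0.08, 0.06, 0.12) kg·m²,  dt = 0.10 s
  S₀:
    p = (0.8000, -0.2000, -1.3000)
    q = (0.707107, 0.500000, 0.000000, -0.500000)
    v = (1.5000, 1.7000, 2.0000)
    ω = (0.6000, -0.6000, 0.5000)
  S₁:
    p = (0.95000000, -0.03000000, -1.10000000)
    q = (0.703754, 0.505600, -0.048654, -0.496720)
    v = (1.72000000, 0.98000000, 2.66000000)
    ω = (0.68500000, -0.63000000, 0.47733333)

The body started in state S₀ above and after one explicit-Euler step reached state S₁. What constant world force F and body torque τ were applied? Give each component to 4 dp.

F = (1.1000, -3.6000, 3.3000)
τ = (0.0500, -0.0300, -0.0200)

Δv = v₁−v₀ = (0.22000000, -0.72000000, 0.66000000)
applied force F = (1.1000, -3.6000, 3.3000)
Δω = ω₁−ω₀ = (0.08500000, -0.03000000, -0.02266667)
ω₀×(Iω₀) = (-0.0180, -0.0120, 0.0072)
τ = I·(Δω/dt) + ω₀×(Iω₀) = (0.0500, -0.0300, -0.0200)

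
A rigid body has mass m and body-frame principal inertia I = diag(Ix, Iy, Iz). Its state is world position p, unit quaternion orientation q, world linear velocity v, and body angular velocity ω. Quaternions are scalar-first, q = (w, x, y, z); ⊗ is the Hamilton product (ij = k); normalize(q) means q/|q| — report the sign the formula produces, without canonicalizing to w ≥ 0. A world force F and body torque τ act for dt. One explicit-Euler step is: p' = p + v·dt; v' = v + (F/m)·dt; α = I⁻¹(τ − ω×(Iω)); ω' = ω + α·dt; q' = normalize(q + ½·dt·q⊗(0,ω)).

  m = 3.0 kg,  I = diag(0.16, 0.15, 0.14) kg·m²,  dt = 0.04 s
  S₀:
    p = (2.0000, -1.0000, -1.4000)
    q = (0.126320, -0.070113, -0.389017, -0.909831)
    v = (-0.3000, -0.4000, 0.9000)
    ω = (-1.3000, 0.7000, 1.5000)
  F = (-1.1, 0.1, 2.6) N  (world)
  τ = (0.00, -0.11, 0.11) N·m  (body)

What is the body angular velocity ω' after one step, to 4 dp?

ω' = (-1.2974, 0.6811, 1.5288)

(τ − ω×Iω)/I = (0.0656, -0.4733, 0.7207)
ω' = ω + α·dt = (-1.2974, 0.6811, 1.5288)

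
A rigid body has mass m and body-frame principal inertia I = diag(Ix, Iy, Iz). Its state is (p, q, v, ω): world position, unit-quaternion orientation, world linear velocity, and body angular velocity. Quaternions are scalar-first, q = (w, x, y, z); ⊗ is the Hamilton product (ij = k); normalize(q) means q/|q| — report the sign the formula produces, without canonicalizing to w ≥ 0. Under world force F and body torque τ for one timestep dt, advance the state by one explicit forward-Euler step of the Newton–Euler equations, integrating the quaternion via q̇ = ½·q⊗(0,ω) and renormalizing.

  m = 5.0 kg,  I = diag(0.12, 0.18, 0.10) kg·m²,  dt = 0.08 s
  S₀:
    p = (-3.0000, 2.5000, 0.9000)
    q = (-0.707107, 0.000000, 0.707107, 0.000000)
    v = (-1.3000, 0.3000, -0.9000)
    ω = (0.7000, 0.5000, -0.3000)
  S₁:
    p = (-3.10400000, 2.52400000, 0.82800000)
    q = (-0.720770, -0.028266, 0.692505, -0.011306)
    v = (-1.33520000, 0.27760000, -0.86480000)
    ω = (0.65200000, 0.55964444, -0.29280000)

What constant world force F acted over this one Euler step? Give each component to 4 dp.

F = (-2.2000, -1.4000, 2.2000)

Δv = v₁−v₀ = (-0.03520000, -0.02240000, 0.03520000)
applied force F = (-2.2000, -1.4000, 2.2000)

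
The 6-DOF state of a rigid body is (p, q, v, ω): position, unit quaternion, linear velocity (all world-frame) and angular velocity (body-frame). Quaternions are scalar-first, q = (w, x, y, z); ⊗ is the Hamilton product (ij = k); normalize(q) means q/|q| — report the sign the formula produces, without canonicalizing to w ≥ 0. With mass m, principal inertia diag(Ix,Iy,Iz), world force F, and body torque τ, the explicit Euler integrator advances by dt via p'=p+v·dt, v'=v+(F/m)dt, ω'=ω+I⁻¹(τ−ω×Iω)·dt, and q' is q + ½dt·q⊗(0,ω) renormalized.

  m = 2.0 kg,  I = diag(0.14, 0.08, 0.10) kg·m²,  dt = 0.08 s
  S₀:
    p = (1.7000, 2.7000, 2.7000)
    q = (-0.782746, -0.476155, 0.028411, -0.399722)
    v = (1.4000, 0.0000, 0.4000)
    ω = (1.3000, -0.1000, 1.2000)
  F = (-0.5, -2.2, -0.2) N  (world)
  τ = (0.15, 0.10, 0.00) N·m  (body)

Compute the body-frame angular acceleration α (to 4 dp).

α = (1.0886, 0.4700, -0.0780)

precession coupling ω×(Iω) = (-0.0024, 0.0624, 0.0078)
angular accel α = (1.0886, 0.4700, -0.0780)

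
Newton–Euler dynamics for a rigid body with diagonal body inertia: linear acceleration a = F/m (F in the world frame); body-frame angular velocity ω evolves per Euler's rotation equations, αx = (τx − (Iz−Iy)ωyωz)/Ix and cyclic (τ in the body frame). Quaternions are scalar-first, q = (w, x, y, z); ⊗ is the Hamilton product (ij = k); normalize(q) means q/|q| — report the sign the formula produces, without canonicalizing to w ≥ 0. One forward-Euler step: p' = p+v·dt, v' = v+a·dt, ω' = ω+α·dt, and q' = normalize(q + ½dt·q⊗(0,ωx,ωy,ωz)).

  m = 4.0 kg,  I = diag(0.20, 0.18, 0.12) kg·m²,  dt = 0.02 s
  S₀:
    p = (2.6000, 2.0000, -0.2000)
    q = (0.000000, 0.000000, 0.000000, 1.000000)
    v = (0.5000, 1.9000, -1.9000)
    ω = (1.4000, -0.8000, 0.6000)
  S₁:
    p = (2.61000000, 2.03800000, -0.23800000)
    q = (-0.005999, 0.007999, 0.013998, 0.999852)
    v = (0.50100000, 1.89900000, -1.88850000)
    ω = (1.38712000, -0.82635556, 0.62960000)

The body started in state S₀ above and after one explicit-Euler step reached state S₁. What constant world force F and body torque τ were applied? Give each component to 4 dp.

Δv = v₁−v₀ = (0.00100000, -0.00100000, 0.01150000)
m·(v₁−v₀)/dt = (0.2000, -0.2000, 2.3000)
Δω = ω₁−ω₀ = (-0.01288000, -0.02635556, 0.02960000)
gyro term ω₀×Iω₀ = (0.0288, 0.0672, 0.0224)
τ = I·(Δω/dt) + ω₀×(Iω₀) = (-0.1000, -0.1700, 0.2000)

F = (0.2000, -0.2000, 2.3000)
τ = (-0.1000, -0.1700, 0.2000)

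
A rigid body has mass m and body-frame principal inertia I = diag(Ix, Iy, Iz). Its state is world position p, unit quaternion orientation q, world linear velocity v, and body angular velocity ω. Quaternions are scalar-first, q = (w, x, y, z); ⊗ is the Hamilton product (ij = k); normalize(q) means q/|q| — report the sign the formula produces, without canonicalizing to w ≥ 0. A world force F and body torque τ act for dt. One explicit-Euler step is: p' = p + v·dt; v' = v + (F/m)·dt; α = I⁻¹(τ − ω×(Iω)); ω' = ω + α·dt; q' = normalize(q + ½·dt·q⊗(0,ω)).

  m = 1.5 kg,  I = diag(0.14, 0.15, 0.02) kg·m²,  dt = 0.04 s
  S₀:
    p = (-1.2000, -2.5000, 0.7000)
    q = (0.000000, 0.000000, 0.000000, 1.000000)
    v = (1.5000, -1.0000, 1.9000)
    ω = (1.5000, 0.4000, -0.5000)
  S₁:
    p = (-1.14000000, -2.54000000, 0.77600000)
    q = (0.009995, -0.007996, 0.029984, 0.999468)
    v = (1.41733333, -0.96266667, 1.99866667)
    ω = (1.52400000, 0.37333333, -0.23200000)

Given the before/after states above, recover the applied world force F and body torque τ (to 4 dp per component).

F = (-3.1000, 1.4000, 3.7000)
τ = (0.1100, -0.1900, 0.1400)

ω₁ − ω₀ = (0.02400000, -0.02666667, 0.26800000)
τ = I·(Δω/dt) + ω₀×(Iω₀) = (0.1100, -0.1900, 0.1400)
Δv = v₁−v₀ = (-0.08266667, 0.03733333, 0.09866667)
m·(v₁−v₀)/dt = (-3.1000, 1.4000, 3.7000)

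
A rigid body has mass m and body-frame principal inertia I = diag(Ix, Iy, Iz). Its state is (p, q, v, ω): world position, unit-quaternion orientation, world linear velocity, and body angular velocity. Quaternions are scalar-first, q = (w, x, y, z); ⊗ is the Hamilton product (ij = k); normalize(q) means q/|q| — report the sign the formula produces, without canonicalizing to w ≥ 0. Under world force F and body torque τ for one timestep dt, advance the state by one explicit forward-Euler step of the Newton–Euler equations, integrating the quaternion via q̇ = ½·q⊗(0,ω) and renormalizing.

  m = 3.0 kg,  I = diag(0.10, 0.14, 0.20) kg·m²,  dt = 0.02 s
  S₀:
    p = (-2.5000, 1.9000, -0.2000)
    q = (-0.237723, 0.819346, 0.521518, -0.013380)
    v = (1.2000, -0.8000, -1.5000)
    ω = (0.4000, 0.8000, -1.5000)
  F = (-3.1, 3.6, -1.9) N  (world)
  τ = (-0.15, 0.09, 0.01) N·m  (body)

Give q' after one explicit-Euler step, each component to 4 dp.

Hamilton product q⊗(0,ω) = (-0.7650228, -0.8666622, 1.0334886, 0.8034541)
updated quaternion q' = (-0.2453, 0.8106, 0.5318, -0.0053)

q' = (-0.2453, 0.8106, 0.5318, -0.0053)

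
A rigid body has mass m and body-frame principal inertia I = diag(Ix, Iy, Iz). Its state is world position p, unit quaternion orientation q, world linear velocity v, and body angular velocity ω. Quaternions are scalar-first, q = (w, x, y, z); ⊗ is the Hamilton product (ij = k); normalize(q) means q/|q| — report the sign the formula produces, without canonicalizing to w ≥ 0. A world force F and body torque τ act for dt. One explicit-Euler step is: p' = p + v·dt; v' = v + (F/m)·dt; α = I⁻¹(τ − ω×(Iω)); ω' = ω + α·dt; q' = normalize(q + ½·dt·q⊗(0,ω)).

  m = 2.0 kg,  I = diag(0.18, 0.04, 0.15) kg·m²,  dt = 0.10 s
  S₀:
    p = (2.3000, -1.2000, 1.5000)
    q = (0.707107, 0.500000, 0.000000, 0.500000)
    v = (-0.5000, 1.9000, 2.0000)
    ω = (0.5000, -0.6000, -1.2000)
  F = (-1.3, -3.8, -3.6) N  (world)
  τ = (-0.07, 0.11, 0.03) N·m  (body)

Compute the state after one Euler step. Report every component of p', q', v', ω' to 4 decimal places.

α = I⁻¹(τ − ω×Iω) = (-0.8289, 3.2000, -0.0800)
ω' = ω + α·dt = (0.4171, -0.2800, -1.2080)
Hamilton product q⊗(0,ω) = (0.3500000, 0.6535535, 0.4257358, -1.1485284)
q + ½dt·q⊗(0,ω), renormalized = (0.7228, 0.5313, 0.0212, 0.4414)
new position p' = (2.2500, -1.0100, 1.7000)
new velocity v' = (-0.5650, 1.7100, 1.8200)

p' = (2.2500, -1.0100, 1.7000)
q' = (0.7228, 0.5313, 0.0212, 0.4414)
v' = (-0.5650, 1.7100, 1.8200)
ω' = (0.4171, -0.2800, -1.2080)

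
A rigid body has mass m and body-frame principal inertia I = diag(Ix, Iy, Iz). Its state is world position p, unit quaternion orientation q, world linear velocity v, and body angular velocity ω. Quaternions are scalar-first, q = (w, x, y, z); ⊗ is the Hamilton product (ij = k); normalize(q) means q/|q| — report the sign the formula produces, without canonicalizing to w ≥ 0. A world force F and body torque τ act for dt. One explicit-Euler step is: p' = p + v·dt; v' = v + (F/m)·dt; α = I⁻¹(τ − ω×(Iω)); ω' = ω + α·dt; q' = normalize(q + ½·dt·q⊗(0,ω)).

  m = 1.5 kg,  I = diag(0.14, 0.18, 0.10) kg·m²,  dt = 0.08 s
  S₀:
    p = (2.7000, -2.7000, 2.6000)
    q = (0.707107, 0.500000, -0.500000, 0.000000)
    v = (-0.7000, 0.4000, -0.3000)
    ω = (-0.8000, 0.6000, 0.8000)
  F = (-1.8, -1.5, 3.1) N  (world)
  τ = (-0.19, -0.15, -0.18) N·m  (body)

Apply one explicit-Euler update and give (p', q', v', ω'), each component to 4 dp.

p' = (2.6440, -2.6680, 2.5760)
q' = (0.7341, 0.4608, -0.4984, 0.0186)
v' = (-0.7960, 0.3200, -0.1347)
ω' = (-0.8866, 0.5447, 0.6714)

p' = p + v·dt = (2.6440, -2.6680, 2.5760)
new velocity v' = (-0.7960, 0.3200, -0.1347)
angular accel α = (-1.0829, -0.6911, -1.6080)
ω + α·dt = (-0.8866, 0.5447, 0.6714)
2q̇ = q⊗(0,ω) = (0.7000000, -0.9656856, 0.0242642, 0.4656856)
q + ½dt·q⊗(0,ω), renormalized = (0.7341, 0.4608, -0.4984, 0.0186)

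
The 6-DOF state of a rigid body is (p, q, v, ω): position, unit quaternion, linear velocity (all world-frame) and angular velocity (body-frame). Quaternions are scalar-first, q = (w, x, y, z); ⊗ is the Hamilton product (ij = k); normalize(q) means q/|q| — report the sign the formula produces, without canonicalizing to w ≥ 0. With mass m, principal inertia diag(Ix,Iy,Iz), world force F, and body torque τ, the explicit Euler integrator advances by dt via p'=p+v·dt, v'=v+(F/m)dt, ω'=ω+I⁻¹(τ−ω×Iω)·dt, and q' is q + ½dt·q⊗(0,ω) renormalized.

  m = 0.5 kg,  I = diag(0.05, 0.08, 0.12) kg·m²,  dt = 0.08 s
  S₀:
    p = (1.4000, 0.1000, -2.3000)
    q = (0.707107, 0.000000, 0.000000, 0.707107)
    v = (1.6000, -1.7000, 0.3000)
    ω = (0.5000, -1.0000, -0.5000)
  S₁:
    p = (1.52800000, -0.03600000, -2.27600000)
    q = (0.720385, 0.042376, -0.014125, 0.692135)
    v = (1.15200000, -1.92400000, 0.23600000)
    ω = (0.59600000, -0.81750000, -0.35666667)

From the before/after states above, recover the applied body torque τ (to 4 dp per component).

τ = (0.0800, 0.2000, 0.2000)

ω₁ − ω₀ = (0.09600000, 0.18250000, 0.14333333)
applied torque τ = (0.0800, 0.2000, 0.2000)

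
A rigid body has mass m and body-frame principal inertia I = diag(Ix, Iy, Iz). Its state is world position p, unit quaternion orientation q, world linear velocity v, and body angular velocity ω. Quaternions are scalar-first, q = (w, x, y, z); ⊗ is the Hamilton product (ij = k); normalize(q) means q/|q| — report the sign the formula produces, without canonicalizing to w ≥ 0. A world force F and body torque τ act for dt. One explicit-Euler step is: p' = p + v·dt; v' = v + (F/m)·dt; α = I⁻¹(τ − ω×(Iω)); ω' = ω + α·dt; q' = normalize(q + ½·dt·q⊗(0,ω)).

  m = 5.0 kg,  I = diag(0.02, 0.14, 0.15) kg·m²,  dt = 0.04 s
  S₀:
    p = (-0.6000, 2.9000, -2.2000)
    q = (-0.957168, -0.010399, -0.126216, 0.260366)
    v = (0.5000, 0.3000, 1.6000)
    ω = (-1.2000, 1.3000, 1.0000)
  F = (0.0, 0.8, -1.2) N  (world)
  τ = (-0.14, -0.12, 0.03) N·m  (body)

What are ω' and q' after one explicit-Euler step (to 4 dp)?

gyro term ω×Iω = (0.0130, 0.1560, -0.1872)
(τ − ω×Iω)/I = (-7.6500, -1.9714, 1.4480)
new body rate ω' = (-1.5060, 1.2211, 1.0579)
Hamilton product q⊗(0,ω) = (-0.1087640, 0.6839098, -1.5463586, -1.1221459)
q + ½dt·q⊗(0,ω), renormalized = (-0.9586, 0.0033, -0.1570, 0.2377)

ω' = (-1.5060, 1.2211, 1.0579)
q' = (-0.9586, 0.0033, -0.1570, 0.2377)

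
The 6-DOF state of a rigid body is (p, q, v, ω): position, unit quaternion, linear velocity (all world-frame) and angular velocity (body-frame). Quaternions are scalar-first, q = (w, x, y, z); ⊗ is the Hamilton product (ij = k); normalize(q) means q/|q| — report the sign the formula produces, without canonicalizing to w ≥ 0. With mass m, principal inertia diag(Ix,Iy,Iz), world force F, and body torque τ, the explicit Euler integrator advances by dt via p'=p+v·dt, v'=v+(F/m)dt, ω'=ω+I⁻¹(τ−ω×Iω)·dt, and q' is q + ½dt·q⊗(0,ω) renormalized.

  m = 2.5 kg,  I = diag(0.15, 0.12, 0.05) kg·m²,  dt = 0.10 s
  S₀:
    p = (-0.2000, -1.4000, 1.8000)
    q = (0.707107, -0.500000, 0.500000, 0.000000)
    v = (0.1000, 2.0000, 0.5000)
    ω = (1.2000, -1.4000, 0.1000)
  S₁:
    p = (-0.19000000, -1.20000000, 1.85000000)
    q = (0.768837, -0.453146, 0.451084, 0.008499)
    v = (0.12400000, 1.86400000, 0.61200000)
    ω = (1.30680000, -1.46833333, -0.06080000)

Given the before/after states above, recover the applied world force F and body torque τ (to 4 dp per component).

v₁ − v₀ = (0.02400000, -0.13600000, 0.11200000)
applied force F = (0.6000, -3.4000, 2.8000)
rate change Δω = (0.10680000, -0.06833333, -0.16080000)
precession coupling = (0.0098, 0.0120, 0.0504)
I·α + gyro = (0.1700, -0.0700, -0.0300)

F = (0.6000, -3.4000, 2.8000)
τ = (0.1700, -0.0700, -0.0300)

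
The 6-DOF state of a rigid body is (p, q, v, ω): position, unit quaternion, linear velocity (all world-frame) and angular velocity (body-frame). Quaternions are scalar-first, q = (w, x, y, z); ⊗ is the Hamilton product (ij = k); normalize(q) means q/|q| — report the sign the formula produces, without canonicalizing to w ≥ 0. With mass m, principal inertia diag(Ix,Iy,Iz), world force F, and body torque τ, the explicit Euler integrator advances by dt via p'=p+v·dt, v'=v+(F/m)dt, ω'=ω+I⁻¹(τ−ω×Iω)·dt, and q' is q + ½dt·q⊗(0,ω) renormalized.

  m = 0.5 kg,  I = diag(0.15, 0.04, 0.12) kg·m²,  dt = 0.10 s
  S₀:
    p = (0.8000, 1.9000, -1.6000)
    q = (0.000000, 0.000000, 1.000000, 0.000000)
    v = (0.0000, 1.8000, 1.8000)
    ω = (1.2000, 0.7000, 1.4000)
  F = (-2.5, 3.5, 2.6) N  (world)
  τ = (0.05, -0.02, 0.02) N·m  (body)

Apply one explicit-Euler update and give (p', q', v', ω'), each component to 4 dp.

p' = (0.8000, 2.0800, -1.4200)
q' = (-0.0348, 0.0697, 0.9952, -0.0597)
v' = (-0.5000, 2.5000, 2.3200)
ω' = (1.1811, 0.5240, 1.4937)

a = (-5.0000, 7.0000, 5.2000)
p' = p + v·dt = (0.8000, 2.0800, -1.4200)
v' = v + a·dt = (-0.5000, 2.5000, 2.3200)
angular accel α = (-0.1893, -1.7600, 0.9367)
ω' = ω + α·dt = (1.1811, 0.5240, 1.4937)
q⊗(0,ω) = (-0.7000000, 1.4000000, 0.0000000, -1.2000000)
q + ½dt·q⊗(0,ω), renormalized = (-0.0348, 0.0697, 0.9952, -0.0597)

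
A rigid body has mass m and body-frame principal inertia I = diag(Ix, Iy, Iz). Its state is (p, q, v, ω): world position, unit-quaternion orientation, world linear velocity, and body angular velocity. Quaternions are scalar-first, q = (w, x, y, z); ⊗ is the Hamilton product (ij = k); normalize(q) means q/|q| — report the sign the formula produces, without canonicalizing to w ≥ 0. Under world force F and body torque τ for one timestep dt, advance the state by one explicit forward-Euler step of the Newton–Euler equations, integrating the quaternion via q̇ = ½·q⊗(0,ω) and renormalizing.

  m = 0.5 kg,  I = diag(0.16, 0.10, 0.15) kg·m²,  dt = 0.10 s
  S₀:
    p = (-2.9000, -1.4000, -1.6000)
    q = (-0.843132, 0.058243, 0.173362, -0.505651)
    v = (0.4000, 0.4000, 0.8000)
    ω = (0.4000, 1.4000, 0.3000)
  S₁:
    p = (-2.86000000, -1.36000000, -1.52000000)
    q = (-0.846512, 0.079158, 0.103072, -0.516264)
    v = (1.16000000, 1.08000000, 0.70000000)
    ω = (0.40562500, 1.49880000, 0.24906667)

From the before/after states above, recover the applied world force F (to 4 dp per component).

Δv = v₁−v₀ = (0.76000000, 0.68000000, -0.10000000)
F = m·Δv/dt = (3.8000, 3.4000, -0.5000)

F = (3.8000, 3.4000, -0.5000)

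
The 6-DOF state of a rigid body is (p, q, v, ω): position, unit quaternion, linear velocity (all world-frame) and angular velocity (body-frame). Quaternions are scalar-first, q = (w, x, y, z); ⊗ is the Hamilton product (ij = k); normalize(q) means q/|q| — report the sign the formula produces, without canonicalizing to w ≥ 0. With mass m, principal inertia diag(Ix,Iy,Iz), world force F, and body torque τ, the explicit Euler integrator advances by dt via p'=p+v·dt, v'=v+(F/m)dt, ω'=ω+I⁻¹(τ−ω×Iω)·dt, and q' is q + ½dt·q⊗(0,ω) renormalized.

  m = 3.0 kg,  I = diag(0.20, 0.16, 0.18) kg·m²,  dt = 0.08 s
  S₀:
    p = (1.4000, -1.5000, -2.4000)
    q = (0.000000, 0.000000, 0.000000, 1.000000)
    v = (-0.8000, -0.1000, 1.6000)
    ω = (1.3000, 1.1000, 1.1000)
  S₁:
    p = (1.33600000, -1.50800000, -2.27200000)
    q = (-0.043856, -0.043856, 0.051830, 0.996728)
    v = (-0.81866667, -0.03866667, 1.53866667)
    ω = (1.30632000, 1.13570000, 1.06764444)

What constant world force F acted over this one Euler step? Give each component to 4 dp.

Δv = v₁−v₀ = (-0.01866667, 0.06133333, -0.06133333)
F = m·Δv/dt = (-0.7000, 2.3000, -2.3000)

F = (-0.7000, 2.3000, -2.3000)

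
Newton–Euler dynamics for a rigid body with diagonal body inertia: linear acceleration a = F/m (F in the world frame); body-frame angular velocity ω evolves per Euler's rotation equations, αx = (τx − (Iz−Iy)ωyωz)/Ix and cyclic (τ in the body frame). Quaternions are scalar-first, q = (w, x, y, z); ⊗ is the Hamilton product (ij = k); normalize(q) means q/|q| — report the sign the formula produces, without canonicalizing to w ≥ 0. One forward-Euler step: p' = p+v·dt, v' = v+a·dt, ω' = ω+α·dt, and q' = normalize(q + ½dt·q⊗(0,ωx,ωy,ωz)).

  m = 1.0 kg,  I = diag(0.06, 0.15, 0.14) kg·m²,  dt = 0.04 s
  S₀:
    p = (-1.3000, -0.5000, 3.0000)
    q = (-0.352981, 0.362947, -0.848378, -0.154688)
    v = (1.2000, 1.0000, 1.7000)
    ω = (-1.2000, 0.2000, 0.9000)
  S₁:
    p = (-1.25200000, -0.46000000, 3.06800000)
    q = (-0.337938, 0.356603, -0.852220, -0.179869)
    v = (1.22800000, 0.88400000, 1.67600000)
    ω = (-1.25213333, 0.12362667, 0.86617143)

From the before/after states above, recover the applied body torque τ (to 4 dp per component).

rate change Δω = (-0.05213333, -0.07637333, -0.03382857)
precession coupling = (-0.0018, 0.0864, -0.0216)
applied torque τ = (-0.0800, -0.2000, -0.1400)

τ = (-0.0800, -0.2000, -0.1400)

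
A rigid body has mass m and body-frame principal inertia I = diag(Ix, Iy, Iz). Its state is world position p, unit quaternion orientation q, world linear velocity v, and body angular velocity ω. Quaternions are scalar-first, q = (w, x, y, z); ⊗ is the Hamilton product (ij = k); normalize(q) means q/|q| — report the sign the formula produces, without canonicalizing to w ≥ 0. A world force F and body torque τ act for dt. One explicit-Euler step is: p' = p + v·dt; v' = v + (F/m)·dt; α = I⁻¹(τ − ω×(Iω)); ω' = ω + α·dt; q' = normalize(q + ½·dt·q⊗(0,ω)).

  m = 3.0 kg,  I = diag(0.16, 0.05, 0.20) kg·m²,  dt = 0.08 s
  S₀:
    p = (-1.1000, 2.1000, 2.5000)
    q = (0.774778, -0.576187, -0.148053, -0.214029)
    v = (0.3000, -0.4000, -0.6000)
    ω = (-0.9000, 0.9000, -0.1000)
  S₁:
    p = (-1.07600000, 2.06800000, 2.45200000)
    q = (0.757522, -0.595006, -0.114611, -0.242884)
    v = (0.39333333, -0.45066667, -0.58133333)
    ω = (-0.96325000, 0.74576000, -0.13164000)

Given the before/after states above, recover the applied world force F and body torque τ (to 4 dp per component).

Δv = v₁−v₀ = (0.09333333, -0.05066667, 0.01866667)
applied force F = (3.5000, -1.9000, 0.7000)
ω₁ − ω₀ = (-0.06325000, -0.15424000, -0.03164000)
gyro term ω₀×Iω₀ = (-0.0135, -0.0036, 0.0891)
τ = I·(Δω/dt) + ω₀×(Iω₀) = (-0.1400, -0.1000, 0.0100)

F = (3.5000, -1.9000, 0.7000)
τ = (-0.1400, -0.1000, 0.0100)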